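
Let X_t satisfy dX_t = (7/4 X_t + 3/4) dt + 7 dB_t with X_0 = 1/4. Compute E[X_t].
E[X_t] = 19*exp(7*t/4)/28 - 3/7

Taking expectations and using E[dB_t] = 0, the mean m(t) = E[X_t] satisfies the ODE m'(t) = a m(t) + b with m(0) = x_0. With a = 7/4, b = 3/4, x_0 = 1/4, the solution is
  m(t) = x_0 * exp(a t) + (b/a) * (exp(a t) - 1)
       = (1/4) * exp((7/4) t) + ((3/4)/(7/4)) * (exp((7/4) t) - 1)
       = 19*exp(7*t/4)/28 - 3/7.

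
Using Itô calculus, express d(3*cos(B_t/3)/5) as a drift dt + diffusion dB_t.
d(3*cos(B_t/3)/5) = (-cos(B_t/3)/30) dt + (-sin(B_t/3)/5) dB_t

Itô's formula for f(B_t) gives d f(B_t) = f'(B_t) dB_t + (1/2) f''(B_t) dt. Compute derivatives of f(x) = 3*cos(x/3)/5:
  f'(x)  = -sin(x/3)/5
  f''(x) = -cos(x/3)/15
Substitute x = B_t and multiply the f'' term by 1/2:
  drift     = (1/2) * (-cos(x/3)/15) evaluated at B_t = -cos(B_t/3)/30
  diffusion = (-sin(x/3)/5) evaluated at B_t = -sin(B_t/3)/5
Therefore d(3*cos(B_t/3)/5) = (-cos(B_t/3)/30) dt + (-sin(B_t/3)/5) dB_t.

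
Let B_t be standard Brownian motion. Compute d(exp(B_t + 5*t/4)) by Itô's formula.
d(exp(B_t + 5*t/4)) = (7*exp(B_t + 5*t/4)/4) dt + (exp(B_t + 5*t/4)) dB_t

Itô's formula for f(t, x): d f(t, B_t) = (f_t + (1/2) f_xx) dt + f_x dB_t. Compute partials of f(t, x) = exp(5*t/4 + x):
  f_t(t,x)  = 5*exp(5*t/4 + x)/4
  f_x(t,x)  = exp(5*t/4 + x)
  f_xx(t,x) = exp(5*t/4 + x)
Assemble drift = f_t + (1/2) f_xx = 7*exp(5*t/4 + x)/4 and diffusion = f_x = exp(5*t/4 + x). Substituting x = B_t:
  d(exp(B_t + 5*t/4)) = (7*exp(B_t + 5*t/4)/4) dt + (exp(B_t + 5*t/4)) dB_t.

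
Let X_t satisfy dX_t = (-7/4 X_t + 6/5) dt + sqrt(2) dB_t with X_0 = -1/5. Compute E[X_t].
E[X_t] = 24/35 - 31*exp(-7*t/4)/35

Taking expectations and using E[dB_t] = 0, the mean m(t) = E[X_t] satisfies the ODE m'(t) = a m(t) + b with m(0) = x_0. With a = -7/4, b = 6/5, x_0 = -1/5, the solution is
  m(t) = x_0 * exp(a t) + (b/a) * (exp(a t) - 1)
       = (-1/5) * exp((-7/4) t) + ((6/5)/(-7/4)) * (exp((-7/4) t) - 1)
       = 24/35 - 31*exp(-7*t/4)/35.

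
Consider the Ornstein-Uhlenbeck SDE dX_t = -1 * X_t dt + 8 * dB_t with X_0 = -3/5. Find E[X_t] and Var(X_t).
E[X_t] = -3*exp(-t)/5; Var(X_t) = 32 - 32*exp(-2*t)

The OU SDE dX = -theta X dt + sigma dB admits the integrating factor exp(theta t): d(exp(theta t) X_t) = sigma exp(theta t) dB_t. Integrating from 0 to t:
  X_t = x_0 * exp(-theta t) + sigma * int_0^t exp(-theta (t-s)) dB_s.
The Itô integral has mean 0 and (by the Itô isometry) variance sigma^2 * int_0^t exp(-2 theta (t - s)) ds = sigma^2 * (1 - exp(-2 theta t)) / (2 theta).
With theta = 1, sigma = 8, x_0 = -3/5:
  E[X_t] = -3/5 * exp(-1 t) = -3*exp(-t)/5
  Var(X_t) = (8)^2 * (1 - exp(-2*1 t)) / (2 * 1) = 32 - 32*exp(-2*t).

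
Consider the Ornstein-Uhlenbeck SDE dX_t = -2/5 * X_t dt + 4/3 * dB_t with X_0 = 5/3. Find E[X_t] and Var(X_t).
E[X_t] = 5*exp(-2*t/5)/3; Var(X_t) = 20/9 - 20*exp(-4*t/5)/9

The OU SDE dX = -theta X dt + sigma dB admits the integrating factor exp(theta t): d(exp(theta t) X_t) = sigma exp(theta t) dB_t. Integrating from 0 to t:
  X_t = x_0 * exp(-theta t) + sigma * int_0^t exp(-theta (t-s)) dB_s.
The Itô integral has mean 0 and (by the Itô isometry) variance sigma^2 * int_0^t exp(-2 theta (t - s)) ds = sigma^2 * (1 - exp(-2 theta t)) / (2 theta).
With theta = 2/5, sigma = 4/3, x_0 = 5/3:
  E[X_t] = 5/3 * exp(-2/5 t) = 5*exp(-2*t/5)/3
  Var(X_t) = (4/3)^2 * (1 - exp(-2*2/5 t)) / (2 * 2/5) = 20/9 - 20*exp(-4*t/5)/9.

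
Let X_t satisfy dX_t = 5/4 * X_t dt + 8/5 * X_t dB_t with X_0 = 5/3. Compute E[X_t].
E[X_t] = 5*exp(5*t/4)/3

For GBM dX = mu X dt + sigma X dB with X_0 = x_0, apply Itô to Y = log X: dY = (mu - sigma^2/2) dt + sigma dB, so Y_t = log(x_0) + (mu - sigma^2/2) t + sigma B_t and hence X_t = x_0 * exp((mu - sigma^2/2) t + sigma B_t).
With mu = 5/4, sigma = 8/5, x_0 = 5/3, this gives:
  X_t = 5/3 * exp((-3/100) * t + (8/5) * B_t).
Since sigma*B_t ~ Normal(0, sigma^2 t), E[exp(sigma*B_t)] = exp(sigma^2 t / 2); so E[X_t] = x_0 * exp((mu - sigma^2/2) t) * exp(sigma^2 t / 2) = x_0 * exp(mu t) = 5*exp(5*t/4)/3.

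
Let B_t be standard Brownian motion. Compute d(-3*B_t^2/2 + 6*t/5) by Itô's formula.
d(-3*B_t^2/2 + 6*t/5) = (-3/10) dt + (-3*B_t) dB_t

Itô's formula for f(t, x): d f(t, B_t) = (f_t + (1/2) f_xx) dt + f_x dB_t. Compute partials of f(t, x) = 6*t/5 - 3*x^2/2:
  f_t(t,x)  = 6/5
  f_x(t,x)  = -3*x
  f_xx(t,x) = -3
Assemble drift = f_t + (1/2) f_xx = -3/10 and diffusion = f_x = -3*x. Substituting x = B_t:
  d(-3*B_t^2/2 + 6*t/5) = (-3/10) dt + (-3*B_t) dB_t.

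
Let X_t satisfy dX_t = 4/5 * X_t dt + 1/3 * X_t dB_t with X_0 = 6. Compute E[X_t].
E[X_t] = 6*exp(4*t/5)

For GBM dX = mu X dt + sigma X dB with X_0 = x_0, apply Itô to Y = log X: dY = (mu - sigma^2/2) dt + sigma dB, so Y_t = log(x_0) + (mu - sigma^2/2) t + sigma B_t and hence X_t = x_0 * exp((mu - sigma^2/2) t + sigma B_t).
With mu = 4/5, sigma = 1/3, x_0 = 6, this gives:
  X_t = 6 * exp((67/90) * t + (1/3) * B_t).
Since sigma*B_t ~ Normal(0, sigma^2 t), E[exp(sigma*B_t)] = exp(sigma^2 t / 2); so E[X_t] = x_0 * exp((mu - sigma^2/2) t) * exp(sigma^2 t / 2) = x_0 * exp(mu t) = 6*exp(4*t/5).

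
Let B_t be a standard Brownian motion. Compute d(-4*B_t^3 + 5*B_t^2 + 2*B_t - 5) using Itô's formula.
d(-4*B_t^3 + 5*B_t^2 + 2*B_t - 5) = (5 - 12*B_t) dt + (-12*B_t^2 + 10*B_t + 2) dB_t

Itô's formula for f(B_t) gives d f(B_t) = f'(B_t) dB_t + (1/2) f''(B_t) dt. Compute derivatives of f(x) = -4*x^3 + 5*x^2 + 2*x - 5:
  f'(x)  = -12*x^2 + 10*x + 2
  f''(x) = 10 - 24*x
Substitute x = B_t and multiply the f'' term by 1/2:
  drift     = (1/2) * (10 - 24*x) evaluated at B_t = 5 - 12*B_t
  diffusion = (-12*x^2 + 10*x + 2) evaluated at B_t = -12*B_t^2 + 10*B_t + 2
Therefore d(-4*B_t^3 + 5*B_t^2 + 2*B_t - 5) = (5 - 12*B_t) dt + (-12*B_t^2 + 10*B_t + 2) dB_t.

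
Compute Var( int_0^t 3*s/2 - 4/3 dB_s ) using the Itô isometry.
Var = t*(27*t^2 - 72*t + 64)/36

The Itô integral of a deterministic integrand f(s) has mean 0 because each increment f(s) * (B_{s+ds} - B_s) has mean 0. By the Itô isometry:
  Var( int_0^t f(s) dB_s ) = E[ (int_0^t f(s) dB_s)^2 ] = int_0^t f(s)^2 ds.
Here f(s) = 3*s/2 - 4/3, so f(s)^2 = (9*s - 8)^2/36. Integrate:
  int_0^t ((9*s - 8)^2/36) ds = t*(27*t^2 - 72*t + 64)/36.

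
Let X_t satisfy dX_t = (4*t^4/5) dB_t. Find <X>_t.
<X>_t = 16*t^9/225

For an Itô process dX_t = a(t) dt + b(t) dB_t, the quadratic variation is <X>_t = int_0^t b(s)^2 ds (the drift term does not contribute). Here b(s) = 4*s^4/5, so
  b(s)^2 = 16*s^8/25.
Integrating from 0 to t:
  <X>_t = int_0^t (16*s^8/25) ds = 16*t^9/225.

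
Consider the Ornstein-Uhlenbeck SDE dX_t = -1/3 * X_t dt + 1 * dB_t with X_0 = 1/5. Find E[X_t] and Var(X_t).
E[X_t] = exp(-t/3)/5; Var(X_t) = 3/2 - 3*exp(-2*t/3)/2

The OU SDE dX = -theta X dt + sigma dB admits the integrating factor exp(theta t): d(exp(theta t) X_t) = sigma exp(theta t) dB_t. Integrating from 0 to t:
  X_t = x_0 * exp(-theta t) + sigma * int_0^t exp(-theta (t-s)) dB_s.
The Itô integral has mean 0 and (by the Itô isometry) variance sigma^2 * int_0^t exp(-2 theta (t - s)) ds = sigma^2 * (1 - exp(-2 theta t)) / (2 theta).
With theta = 1/3, sigma = 1, x_0 = 1/5:
  E[X_t] = 1/5 * exp(-1/3 t) = exp(-t/3)/5
  Var(X_t) = (1)^2 * (1 - exp(-2*1/3 t)) / (2 * 1/3) = 3/2 - 3*exp(-2*t/3)/2.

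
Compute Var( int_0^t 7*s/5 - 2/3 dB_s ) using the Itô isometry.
Var = t*(147*t^2 - 210*t + 100)/225

The Itô integral of a deterministic integrand f(s) has mean 0 because each increment f(s) * (B_{s+ds} - B_s) has mean 0. By the Itô isometry:
  Var( int_0^t f(s) dB_s ) = E[ (int_0^t f(s) dB_s)^2 ] = int_0^t f(s)^2 ds.
Here f(s) = 7*s/5 - 2/3, so f(s)^2 = (21*s - 10)^2/225. Integrate:
  int_0^t ((21*s - 10)^2/225) ds = t*(147*t^2 - 210*t + 100)/225.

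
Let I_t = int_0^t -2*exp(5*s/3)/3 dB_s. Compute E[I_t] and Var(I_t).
E[I_t] = 0; Var(I_t) = 2*exp(10*t/3)/15 - 2/15

The Itô integral of a deterministic integrand f(s) has mean 0 because each increment f(s) * (B_{s+ds} - B_s) has mean 0. By the Itô isometry:
  Var( int_0^t f(s) dB_s ) = E[ (int_0^t f(s) dB_s)^2 ] = int_0^t f(s)^2 ds.
Here f(s) = -2*exp(5*s/3)/3, so f(s)^2 = 4*exp(10*s/3)/9. Integrate:
  int_0^t (4*exp(10*s/3)/9) ds = 2*exp(10*t/3)/15 - 2/15.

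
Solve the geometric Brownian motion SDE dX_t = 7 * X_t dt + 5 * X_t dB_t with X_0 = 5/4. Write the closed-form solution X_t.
X_t = 5/4 * exp((-11/2) * t + (5) * B_t)

For GBM dX = mu X dt + sigma X dB with X_0 = x_0, apply Itô to Y = log X: dY = (mu - sigma^2/2) dt + sigma dB, so Y_t = log(x_0) + (mu - sigma^2/2) t + sigma B_t and hence X_t = x_0 * exp((mu - sigma^2/2) t + sigma B_t).
With mu = 7, sigma = 5, x_0 = 5/4, this gives:
  X_t = 5/4 * exp((-11/2) * t + (5) * B_t).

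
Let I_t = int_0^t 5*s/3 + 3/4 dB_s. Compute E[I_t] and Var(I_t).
E[I_t] = 0; Var(I_t) = t*(400*t^2 + 540*t + 243)/432

The Itô integral of a deterministic integrand f(s) has mean 0 because each increment f(s) * (B_{s+ds} - B_s) has mean 0. By the Itô isometry:
  Var( int_0^t f(s) dB_s ) = E[ (int_0^t f(s) dB_s)^2 ] = int_0^t f(s)^2 ds.
Here f(s) = 5*s/3 + 3/4, so f(s)^2 = (20*s + 9)^2/144. Integrate:
  int_0^t ((20*s + 9)^2/144) ds = t*(400*t^2 + 540*t + 243)/432.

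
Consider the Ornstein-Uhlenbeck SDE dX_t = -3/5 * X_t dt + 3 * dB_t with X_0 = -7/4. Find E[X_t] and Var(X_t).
E[X_t] = -7*exp(-3*t/5)/4; Var(X_t) = 15/2 - 15*exp(-6*t/5)/2

The OU SDE dX = -theta X dt + sigma dB admits the integrating factor exp(theta t): d(exp(theta t) X_t) = sigma exp(theta t) dB_t. Integrating from 0 to t:
  X_t = x_0 * exp(-theta t) + sigma * int_0^t exp(-theta (t-s)) dB_s.
The Itô integral has mean 0 and (by the Itô isometry) variance sigma^2 * int_0^t exp(-2 theta (t - s)) ds = sigma^2 * (1 - exp(-2 theta t)) / (2 theta).
With theta = 3/5, sigma = 3, x_0 = -7/4:
  E[X_t] = -7/4 * exp(-3/5 t) = -7*exp(-3*t/5)/4
  Var(X_t) = (3)^2 * (1 - exp(-2*3/5 t)) / (2 * 3/5) = 15/2 - 15*exp(-6*t/5)/2.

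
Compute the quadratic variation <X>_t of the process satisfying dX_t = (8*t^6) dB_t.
<X>_t = 64*t^13/13

For an Itô process dX_t = a(t) dt + b(t) dB_t, the quadratic variation is <X>_t = int_0^t b(s)^2 ds (the drift term does not contribute). Here b(s) = 8*s^6, so
  b(s)^2 = 64*s^12.
Integrating from 0 to t:
  <X>_t = int_0^t (64*s^12) ds = 64*t^13/13.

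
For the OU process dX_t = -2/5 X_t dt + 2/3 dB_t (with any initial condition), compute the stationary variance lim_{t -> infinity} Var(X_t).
lim Var(X_t) = 5/9

The OU SDE dX = -theta X dt + sigma dB admits the integrating factor exp(theta t): d(exp(theta t) X_t) = sigma exp(theta t) dB_t. Integrating from 0 to t gives X_t = x_0 * exp(-theta t) + sigma * int_0^t exp(-theta (t-s)) dB_s for any initial x_0. The Itô integral has variance (by the Itô isometry) sigma^2 * int_0^t exp(-2 theta (t - s)) ds = sigma^2 * (1 - exp(-2 theta t)) / (2 theta), independent of x_0.
With theta = 2/5, sigma = 2/3:
  Var(X_t) = (2/3)^2 * (1 - exp(-2*2/5 t)) / (2 * 2/5) = 5/9 - 5*exp(-4*t/5)/9.
As t -> infinity, exp(-2*2/5 t) -> 0, so the stationary variance is sigma^2 / (2 theta) = 5/9.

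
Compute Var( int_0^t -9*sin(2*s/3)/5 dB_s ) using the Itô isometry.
Var = 81*t/50 - 243*sin(4*t/3)/200

The Itô integral of a deterministic integrand f(s) has mean 0 because each increment f(s) * (B_{s+ds} - B_s) has mean 0. By the Itô isometry:
  Var( int_0^t f(s) dB_s ) = E[ (int_0^t f(s) dB_s)^2 ] = int_0^t f(s)^2 ds.
Here f(s) = -9*sin(2*s/3)/5, so f(s)^2 = 81*sin(2*s/3)^2/25. Integrate:
  int_0^t (81*sin(2*s/3)^2/25) ds = 81*t/50 - 243*sin(4*t/3)/200.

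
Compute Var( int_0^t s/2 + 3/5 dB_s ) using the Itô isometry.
Var = t*(25*t^2 + 90*t + 108)/300

The Itô integral of a deterministic integrand f(s) has mean 0 because each increment f(s) * (B_{s+ds} - B_s) has mean 0. By the Itô isometry:
  Var( int_0^t f(s) dB_s ) = E[ (int_0^t f(s) dB_s)^2 ] = int_0^t f(s)^2 ds.
Here f(s) = s/2 + 3/5, so f(s)^2 = (5*s + 6)^2/100. Integrate:
  int_0^t ((5*s + 6)^2/100) ds = t*(25*t^2 + 90*t + 108)/300.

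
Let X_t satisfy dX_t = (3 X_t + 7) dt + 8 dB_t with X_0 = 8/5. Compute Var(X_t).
Var(X_t) = 32*exp(6*t)/3 - 32/3

The variance V(t) = Var(X_t) satisfies V'(t) = 2 a V(t) + c^2 with V(0) = 0 (drift coefficient is linear in X, diffusion is constant). With a = 3, c = 8, the solution is
  V(t) = (c^2 / (2 a)) * (exp(2 a t) - 1)
       = (8^2 / (2*3)) * (exp(6 t) - 1)
       = 32*exp(6*t)/3 - 32/3.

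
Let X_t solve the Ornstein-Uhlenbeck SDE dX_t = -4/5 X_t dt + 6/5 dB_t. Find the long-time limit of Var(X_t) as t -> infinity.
lim Var(X_t) = 9/10

The OU SDE dX = -theta X dt + sigma dB admits the integrating factor exp(theta t): d(exp(theta t) X_t) = sigma exp(theta t) dB_t. Integrating from 0 to t gives X_t = x_0 * exp(-theta t) + sigma * int_0^t exp(-theta (t-s)) dB_s for any initial x_0. The Itô integral has variance (by the Itô isometry) sigma^2 * int_0^t exp(-2 theta (t - s)) ds = sigma^2 * (1 - exp(-2 theta t)) / (2 theta), independent of x_0.
With theta = 4/5, sigma = 6/5:
  Var(X_t) = (6/5)^2 * (1 - exp(-2*4/5 t)) / (2 * 4/5) = 9/10 - 9*exp(-8*t/5)/10.
As t -> infinity, exp(-2*4/5 t) -> 0, so the stationary variance is sigma^2 / (2 theta) = 9/10.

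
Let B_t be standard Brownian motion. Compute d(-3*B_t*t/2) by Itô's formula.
d(-3*B_t*t/2) = (-3*B_t/2) dt + (-3*t/2) dB_t

Itô's formula for f(t, x): d f(t, B_t) = (f_t + (1/2) f_xx) dt + f_x dB_t. Compute partials of f(t, x) = -3*t*x/2:
  f_t(t,x)  = -3*x/2
  f_x(t,x)  = -3*t/2
  f_xx(t,x) = 0
Assemble drift = f_t + (1/2) f_xx = -3*x/2 and diffusion = f_x = -3*t/2. Substituting x = B_t:
  d(-3*B_t*t/2) = (-3*B_t/2) dt + (-3*t/2) dB_t.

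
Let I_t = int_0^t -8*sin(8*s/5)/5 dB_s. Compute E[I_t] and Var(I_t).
E[I_t] = 0; Var(I_t) = 32*t/25 - 4*sin(8*t/5)*cos(8*t/5)/5

The Itô integral of a deterministic integrand f(s) has mean 0 because each increment f(s) * (B_{s+ds} - B_s) has mean 0. By the Itô isometry:
  Var( int_0^t f(s) dB_s ) = E[ (int_0^t f(s) dB_s)^2 ] = int_0^t f(s)^2 ds.
Here f(s) = -8*sin(8*s/5)/5, so f(s)^2 = 64*sin(8*s/5)^2/25. Integrate:
  int_0^t (64*sin(8*s/5)^2/25) ds = 32*t/25 - 4*sin(8*t/5)*cos(8*t/5)/5.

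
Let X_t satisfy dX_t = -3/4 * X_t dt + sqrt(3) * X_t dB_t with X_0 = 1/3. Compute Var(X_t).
Var(X_t) = 2*sinh(3*t/2)/9

For GBM dX = mu X dt + sigma X dB with X_0 = x_0, apply Itô to Y = log X: dY = (mu - sigma^2/2) dt + sigma dB, so Y_t = log(x_0) + (mu - sigma^2/2) t + sigma B_t and hence X_t = x_0 * exp((mu - sigma^2/2) t + sigma B_t).
With mu = -3/4, sigma = sqrt(3), x_0 = 1/3, this gives:
  X_t = 1/3 * exp((-9/4) * t + (sqrt(3)) * B_t).
Since sigma*B_t ~ Normal(0, sigma^2 t), E[exp(sigma*B_t)] = exp(sigma^2 t / 2); so E[X_t] = x_0 * exp((mu - sigma^2/2) t) * exp(sigma^2 t / 2) = x_0 * exp(mu t) = exp(-3*t/4)/3.
Var(X_t) = E[X_t^2] - (E[X_t])^2 = x_0^2 * exp(2 mu t) * (exp(sigma^2 t) - 1) = 2*sinh(3*t/2)/9.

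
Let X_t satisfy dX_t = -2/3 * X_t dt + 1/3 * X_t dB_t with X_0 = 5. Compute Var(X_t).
Var(X_t) = (25*exp(t/9) - 25)*exp(-4*t/3)

For GBM dX = mu X dt + sigma X dB with X_0 = x_0, apply Itô to Y = log X: dY = (mu - sigma^2/2) dt + sigma dB, so Y_t = log(x_0) + (mu - sigma^2/2) t + sigma B_t and hence X_t = x_0 * exp((mu - sigma^2/2) t + sigma B_t).
With mu = -2/3, sigma = 1/3, x_0 = 5, this gives:
  X_t = 5 * exp((-13/18) * t + (1/3) * B_t).
Since sigma*B_t ~ Normal(0, sigma^2 t), E[exp(sigma*B_t)] = exp(sigma^2 t / 2); so E[X_t] = x_0 * exp((mu - sigma^2/2) t) * exp(sigma^2 t / 2) = x_0 * exp(mu t) = 5*exp(-2*t/3).
Var(X_t) = E[X_t^2] - (E[X_t])^2 = x_0^2 * exp(2 mu t) * (exp(sigma^2 t) - 1) = (25*exp(t/9) - 25)*exp(-4*t/3).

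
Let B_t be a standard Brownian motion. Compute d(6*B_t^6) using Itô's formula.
d(6*B_t^6) = (90*B_t^4) dt + (36*B_t^5) dB_t

Itô's formula for f(B_t) gives d f(B_t) = f'(B_t) dB_t + (1/2) f''(B_t) dt. Compute derivatives of f(x) = 6*x^6:
  f'(x)  = 36*x^5
  f''(x) = 180*x^4
Substitute x = B_t and multiply the f'' term by 1/2:
  drift     = (1/2) * (180*x^4) evaluated at B_t = 90*B_t^4
  diffusion = (36*x^5) evaluated at B_t = 36*B_t^5
Therefore d(6*B_t^6) = (90*B_t^4) dt + (36*B_t^5) dB_t.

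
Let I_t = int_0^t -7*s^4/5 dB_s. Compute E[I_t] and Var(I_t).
E[I_t] = 0; Var(I_t) = 49*t^9/225

The Itô integral of a deterministic integrand f(s) has mean 0 because each increment f(s) * (B_{s+ds} - B_s) has mean 0. By the Itô isometry:
  Var( int_0^t f(s) dB_s ) = E[ (int_0^t f(s) dB_s)^2 ] = int_0^t f(s)^2 ds.
Here f(s) = -7*s^4/5, so f(s)^2 = 49*s^8/25. Integrate:
  int_0^t (49*s^8/25) ds = 49*t^9/225.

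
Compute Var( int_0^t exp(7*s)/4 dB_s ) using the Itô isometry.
Var = exp(14*t)/224 - 1/224

The Itô integral of a deterministic integrand f(s) has mean 0 because each increment f(s) * (B_{s+ds} - B_s) has mean 0. By the Itô isometry:
  Var( int_0^t f(s) dB_s ) = E[ (int_0^t f(s) dB_s)^2 ] = int_0^t f(s)^2 ds.
Here f(s) = exp(7*s)/4, so f(s)^2 = exp(14*s)/16. Integrate:
  int_0^t (exp(14*s)/16) ds = exp(14*t)/224 - 1/224.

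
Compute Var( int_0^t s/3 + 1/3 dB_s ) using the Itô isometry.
Var = t*(t^2 + 3*t + 3)/27

The Itô integral of a deterministic integrand f(s) has mean 0 because each increment f(s) * (B_{s+ds} - B_s) has mean 0. By the Itô isometry:
  Var( int_0^t f(s) dB_s ) = E[ (int_0^t f(s) dB_s)^2 ] = int_0^t f(s)^2 ds.
Here f(s) = s/3 + 1/3, so f(s)^2 = (s + 1)^2/9. Integrate:
  int_0^t ((s + 1)^2/9) ds = t*(t^2 + 3*t + 3)/27.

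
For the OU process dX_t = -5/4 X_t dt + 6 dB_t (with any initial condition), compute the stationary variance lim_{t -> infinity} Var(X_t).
lim Var(X_t) = 72/5

The OU SDE dX = -theta X dt + sigma dB admits the integrating factor exp(theta t): d(exp(theta t) X_t) = sigma exp(theta t) dB_t. Integrating from 0 to t gives X_t = x_0 * exp(-theta t) + sigma * int_0^t exp(-theta (t-s)) dB_s for any initial x_0. The Itô integral has variance (by the Itô isometry) sigma^2 * int_0^t exp(-2 theta (t - s)) ds = sigma^2 * (1 - exp(-2 theta t)) / (2 theta), independent of x_0.
With theta = 5/4, sigma = 6:
  Var(X_t) = (6)^2 * (1 - exp(-2*5/4 t)) / (2 * 5/4) = 72/5 - 72*exp(-5*t/2)/5.
As t -> infinity, exp(-2*5/4 t) -> 0, so the stationary variance is sigma^2 / (2 theta) = 72/5.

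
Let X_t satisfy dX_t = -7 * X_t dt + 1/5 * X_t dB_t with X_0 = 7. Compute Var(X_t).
Var(X_t) = (49*exp(t/25) - 49)*exp(-14*t)

For GBM dX = mu X dt + sigma X dB with X_0 = x_0, apply Itô to Y = log X: dY = (mu - sigma^2/2) dt + sigma dB, so Y_t = log(x_0) + (mu - sigma^2/2) t + sigma B_t and hence X_t = x_0 * exp((mu - sigma^2/2) t + sigma B_t).
With mu = -7, sigma = 1/5, x_0 = 7, this gives:
  X_t = 7 * exp((-351/50) * t + (1/5) * B_t).
Since sigma*B_t ~ Normal(0, sigma^2 t), E[exp(sigma*B_t)] = exp(sigma^2 t / 2); so E[X_t] = x_0 * exp((mu - sigma^2/2) t) * exp(sigma^2 t / 2) = x_0 * exp(mu t) = 7*exp(-7*t).
Var(X_t) = E[X_t^2] - (E[X_t])^2 = x_0^2 * exp(2 mu t) * (exp(sigma^2 t) - 1) = (49*exp(t/25) - 49)*exp(-14*t).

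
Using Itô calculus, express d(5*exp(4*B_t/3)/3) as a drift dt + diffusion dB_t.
d(5*exp(4*B_t/3)/3) = (40*exp(4*B_t/3)/27) dt + (20*exp(4*B_t/3)/9) dB_t

Itô's formula for f(B_t) gives d f(B_t) = f'(B_t) dB_t + (1/2) f''(B_t) dt. Compute derivatives of f(x) = 5*exp(4*x/3)/3:
  f'(x)  = 20*exp(4*x/3)/9
  f''(x) = 80*exp(4*x/3)/27
Substitute x = B_t and multiply the f'' term by 1/2:
  drift     = (1/2) * (80*exp(4*x/3)/27) evaluated at B_t = 40*exp(4*B_t/3)/27
  diffusion = (20*exp(4*x/3)/9) evaluated at B_t = 20*exp(4*B_t/3)/9
Therefore d(5*exp(4*B_t/3)/3) = (40*exp(4*B_t/3)/27) dt + (20*exp(4*B_t/3)/9) dB_t.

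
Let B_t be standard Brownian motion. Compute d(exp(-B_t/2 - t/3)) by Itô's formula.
d(exp(-B_t/2 - t/3)) = (-5*exp(-B_t/2 - t/3)/24) dt + (-exp(-B_t/2 - t/3)/2) dB_t

Itô's formula for f(t, x): d f(t, B_t) = (f_t + (1/2) f_xx) dt + f_x dB_t. Compute partials of f(t, x) = exp(-t/3 - x/2):
  f_t(t,x)  = -exp(-t/3 - x/2)/3
  f_x(t,x)  = -exp(-t/3 - x/2)/2
  f_xx(t,x) = exp(-t/3 - x/2)/4
Assemble drift = f_t + (1/2) f_xx = -5*exp(-t/3 - x/2)/24 and diffusion = f_x = -exp(-t/3 - x/2)/2. Substituting x = B_t:
  d(exp(-B_t/2 - t/3)) = (-5*exp(-B_t/2 - t/3)/24) dt + (-exp(-B_t/2 - t/3)/2) dB_t.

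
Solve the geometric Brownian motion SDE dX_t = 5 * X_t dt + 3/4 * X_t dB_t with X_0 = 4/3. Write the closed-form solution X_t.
X_t = 4/3 * exp((151/32) * t + (3/4) * B_t)

For GBM dX = mu X dt + sigma X dB with X_0 = x_0, apply Itô to Y = log X: dY = (mu - sigma^2/2) dt + sigma dB, so Y_t = log(x_0) + (mu - sigma^2/2) t + sigma B_t and hence X_t = x_0 * exp((mu - sigma^2/2) t + sigma B_t).
With mu = 5, sigma = 3/4, x_0 = 4/3, this gives:
  X_t = 4/3 * exp((151/32) * t + (3/4) * B_t).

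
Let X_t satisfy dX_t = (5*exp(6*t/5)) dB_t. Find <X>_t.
<X>_t = 125*exp(12*t/5)/12 - 125/12

For an Itô process dX_t = a(t) dt + b(t) dB_t, the quadratic variation is <X>_t = int_0^t b(s)^2 ds (the drift term does not contribute). Here b(s) = 5*exp(6*s/5), so
  b(s)^2 = 25*exp(12*s/5).
Integrating from 0 to t:
  <X>_t = int_0^t (25*exp(12*s/5)) ds = 125*exp(12*t/5)/12 - 125/12.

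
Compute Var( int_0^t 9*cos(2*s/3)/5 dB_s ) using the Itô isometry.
Var = 81*t/50 + 243*sin(4*t/3)/200

The Itô integral of a deterministic integrand f(s) has mean 0 because each increment f(s) * (B_{s+ds} - B_s) has mean 0. By the Itô isometry:
  Var( int_0^t f(s) dB_s ) = E[ (int_0^t f(s) dB_s)^2 ] = int_0^t f(s)^2 ds.
Here f(s) = 9*cos(2*s/3)/5, so f(s)^2 = 81*cos(2*s/3)^2/25. Integrate:
  int_0^t (81*cos(2*s/3)^2/25) ds = 81*t/50 + 243*sin(4*t/3)/200.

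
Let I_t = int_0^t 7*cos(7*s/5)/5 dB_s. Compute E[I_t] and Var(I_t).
E[I_t] = 0; Var(I_t) = 49*t/50 + 7*sin(14*t/5)/20

The Itô integral of a deterministic integrand f(s) has mean 0 because each increment f(s) * (B_{s+ds} - B_s) has mean 0. By the Itô isometry:
  Var( int_0^t f(s) dB_s ) = E[ (int_0^t f(s) dB_s)^2 ] = int_0^t f(s)^2 ds.
Here f(s) = 7*cos(7*s/5)/5, so f(s)^2 = 49*cos(7*s/5)^2/25. Integrate:
  int_0^t (49*cos(7*s/5)^2/25) ds = 49*t/50 + 7*sin(14*t/5)/20.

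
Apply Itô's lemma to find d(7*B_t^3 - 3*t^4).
d(7*B_t^3 - 3*t^4) = (21*B_t - 12*t^3) dt + (21*B_t^2) dB_t

Itô's formula for f(t, x): d f(t, B_t) = (f_t + (1/2) f_xx) dt + f_x dB_t. Compute partials of f(t, x) = -3*t^4 + 7*x^3:
  f_t(t,x)  = -12*t^3
  f_x(t,x)  = 21*x^2
  f_xx(t,x) = 42*x
Assemble drift = f_t + (1/2) f_xx = -12*t^3 + 21*x and diffusion = f_x = 21*x^2. Substituting x = B_t:
  d(7*B_t^3 - 3*t^4) = (21*B_t - 12*t^3) dt + (21*B_t^2) dB_t.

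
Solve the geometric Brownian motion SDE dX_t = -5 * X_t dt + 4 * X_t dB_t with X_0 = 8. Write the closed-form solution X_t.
X_t = 8 * exp((-13) * t + (4) * B_t)

For GBM dX = mu X dt + sigma X dB with X_0 = x_0, apply Itô to Y = log X: dY = (mu - sigma^2/2) dt + sigma dB, so Y_t = log(x_0) + (mu - sigma^2/2) t + sigma B_t and hence X_t = x_0 * exp((mu - sigma^2/2) t + sigma B_t).
With mu = -5, sigma = 4, x_0 = 8, this gives:
  X_t = 8 * exp((-13) * t + (4) * B_t).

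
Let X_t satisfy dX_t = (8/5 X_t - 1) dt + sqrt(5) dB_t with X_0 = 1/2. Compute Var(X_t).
Var(X_t) = 25*exp(16*t/5)/16 - 25/16

The variance V(t) = Var(X_t) satisfies V'(t) = 2 a V(t) + c^2 with V(0) = 0 (drift coefficient is linear in X, diffusion is constant). With a = 8/5, c = sqrt(5), the solution is
  V(t) = (c^2 / (2 a)) * (exp(2 a t) - 1)
       = (sqrt(5)^2 / (2*(8/5))) * (exp((16/5) t) - 1)
       = 25*exp(16*t/5)/16 - 25/16.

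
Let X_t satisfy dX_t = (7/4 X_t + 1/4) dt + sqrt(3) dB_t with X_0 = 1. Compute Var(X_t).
Var(X_t) = 6*exp(7*t/2)/7 - 6/7

The variance V(t) = Var(X_t) satisfies V'(t) = 2 a V(t) + c^2 with V(0) = 0 (drift coefficient is linear in X, diffusion is constant). With a = 7/4, c = sqrt(3), the solution is
  V(t) = (c^2 / (2 a)) * (exp(2 a t) - 1)
       = (sqrt(3)^2 / (2*(7/4))) * (exp((7/2) t) - 1)
       = 6*exp(7*t/2)/7 - 6/7.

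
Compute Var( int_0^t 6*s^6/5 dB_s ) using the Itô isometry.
Var = 36*t^13/325

The Itô integral of a deterministic integrand f(s) has mean 0 because each increment f(s) * (B_{s+ds} - B_s) has mean 0. By the Itô isometry:
  Var( int_0^t f(s) dB_s ) = E[ (int_0^t f(s) dB_s)^2 ] = int_0^t f(s)^2 ds.
Here f(s) = 6*s^6/5, so f(s)^2 = 36*s^12/25. Integrate:
  int_0^t (36*s^12/25) ds = 36*t^13/325.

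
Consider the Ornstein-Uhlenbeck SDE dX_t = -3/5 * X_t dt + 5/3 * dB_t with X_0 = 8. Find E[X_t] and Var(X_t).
E[X_t] = 8*exp(-3*t/5); Var(X_t) = 125/54 - 125*exp(-6*t/5)/54

The OU SDE dX = -theta X dt + sigma dB admits the integrating factor exp(theta t): d(exp(theta t) X_t) = sigma exp(theta t) dB_t. Integrating from 0 to t:
  X_t = x_0 * exp(-theta t) + sigma * int_0^t exp(-theta (t-s)) dB_s.
The Itô integral has mean 0 and (by the Itô isometry) variance sigma^2 * int_0^t exp(-2 theta (t - s)) ds = sigma^2 * (1 - exp(-2 theta t)) / (2 theta).
With theta = 3/5, sigma = 5/3, x_0 = 8:
  E[X_t] = 8 * exp(-3/5 t) = 8*exp(-3*t/5)
  Var(X_t) = (5/3)^2 * (1 - exp(-2*3/5 t)) / (2 * 3/5) = 125/54 - 125*exp(-6*t/5)/54.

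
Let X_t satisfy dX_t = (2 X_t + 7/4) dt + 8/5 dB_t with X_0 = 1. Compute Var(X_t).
Var(X_t) = 16*exp(4*t)/25 - 16/25

The variance V(t) = Var(X_t) satisfies V'(t) = 2 a V(t) + c^2 with V(0) = 0 (drift coefficient is linear in X, diffusion is constant). With a = 2, c = 8/5, the solution is
  V(t) = (c^2 / (2 a)) * (exp(2 a t) - 1)
       = ((8/5)^2 / (2*2)) * (exp(4 t) - 1)
       = 16*exp(4*t)/25 - 16/25.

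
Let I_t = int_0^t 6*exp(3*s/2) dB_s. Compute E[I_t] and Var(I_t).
E[I_t] = 0; Var(I_t) = 12*exp(3*t) - 12

The Itô integral of a deterministic integrand f(s) has mean 0 because each increment f(s) * (B_{s+ds} - B_s) has mean 0. By the Itô isometry:
  Var( int_0^t f(s) dB_s ) = E[ (int_0^t f(s) dB_s)^2 ] = int_0^t f(s)^2 ds.
Here f(s) = 6*exp(3*s/2), so f(s)^2 = 36*exp(3*s). Integrate:
  int_0^t (36*exp(3*s)) ds = 12*exp(3*t) - 12.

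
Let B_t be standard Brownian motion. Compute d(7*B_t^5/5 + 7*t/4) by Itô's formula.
d(7*B_t^5/5 + 7*t/4) = (14*B_t^3 + 7/4) dt + (7*B_t^4) dB_t

Itô's formula for f(t, x): d f(t, B_t) = (f_t + (1/2) f_xx) dt + f_x dB_t. Compute partials of f(t, x) = 7*t/4 + 7*x^5/5:
  f_t(t,x)  = 7/4
  f_x(t,x)  = 7*x^4
  f_xx(t,x) = 28*x^3
Assemble drift = f_t + (1/2) f_xx = 14*x^3 + 7/4 and diffusion = f_x = 7*x^4. Substituting x = B_t:
  d(7*B_t^5/5 + 7*t/4) = (14*B_t^3 + 7/4) dt + (7*B_t^4) dB_t.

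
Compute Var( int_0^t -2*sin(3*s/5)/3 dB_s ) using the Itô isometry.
Var = 2*t/9 - 5*sin(6*t/5)/27

The Itô integral of a deterministic integrand f(s) has mean 0 because each increment f(s) * (B_{s+ds} - B_s) has mean 0. By the Itô isometry:
  Var( int_0^t f(s) dB_s ) = E[ (int_0^t f(s) dB_s)^2 ] = int_0^t f(s)^2 ds.
Here f(s) = -2*sin(3*s/5)/3, so f(s)^2 = 4*sin(3*s/5)^2/9. Integrate:
  int_0^t (4*sin(3*s/5)^2/9) ds = 2*t/9 - 5*sin(6*t/5)/27.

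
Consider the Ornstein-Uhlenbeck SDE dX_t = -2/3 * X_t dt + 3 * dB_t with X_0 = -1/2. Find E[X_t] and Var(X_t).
E[X_t] = -exp(-2*t/3)/2; Var(X_t) = 27/4 - 27*exp(-4*t/3)/4

The OU SDE dX = -theta X dt + sigma dB admits the integrating factor exp(theta t): d(exp(theta t) X_t) = sigma exp(theta t) dB_t. Integrating from 0 to t:
  X_t = x_0 * exp(-theta t) + sigma * int_0^t exp(-theta (t-s)) dB_s.
The Itô integral has mean 0 and (by the Itô isometry) variance sigma^2 * int_0^t exp(-2 theta (t - s)) ds = sigma^2 * (1 - exp(-2 theta t)) / (2 theta).
With theta = 2/3, sigma = 3, x_0 = -1/2:
  E[X_t] = -1/2 * exp(-2/3 t) = -exp(-2*t/3)/2
  Var(X_t) = (3)^2 * (1 - exp(-2*2/3 t)) / (2 * 2/3) = 27/4 - 27*exp(-4*t/3)/4.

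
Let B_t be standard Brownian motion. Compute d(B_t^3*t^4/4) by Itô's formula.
d(B_t^3*t^4/4) = (B_t*t^3*(4*B_t^2 + 3*t)/4) dt + (3*B_t^2*t^4/4) dB_t

Itô's formula for f(t, x): d f(t, B_t) = (f_t + (1/2) f_xx) dt + f_x dB_t. Compute partials of f(t, x) = t^4*x^3/4:
  f_t(t,x)  = t^3*x^3
  f_x(t,x)  = 3*t^4*x^2/4
  f_xx(t,x) = 3*t^4*x/2
Assemble drift = f_t + (1/2) f_xx = t^3*x*(3*t + 4*x^2)/4 and diffusion = f_x = 3*t^4*x^2/4. Substituting x = B_t:
  d(B_t^3*t^4/4) = (B_t*t^3*(4*B_t^2 + 3*t)/4) dt + (3*B_t^2*t^4/4) dB_t.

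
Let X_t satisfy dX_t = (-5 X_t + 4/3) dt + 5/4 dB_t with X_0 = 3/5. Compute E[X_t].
E[X_t] = 4/15 + exp(-5*t)/3

Taking expectations and using E[dB_t] = 0, the mean m(t) = E[X_t] satisfies the ODE m'(t) = a m(t) + b with m(0) = x_0. With a = -5, b = 4/3, x_0 = 3/5, the solution is
  m(t) = x_0 * exp(a t) + (b/a) * (exp(a t) - 1)
       = (3/5) * exp((-5) t) + ((4/3)/(-5)) * (exp((-5) t) - 1)
       = 4/15 + exp(-5*t)/3.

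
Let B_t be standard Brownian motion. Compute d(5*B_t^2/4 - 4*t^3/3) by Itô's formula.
d(5*B_t^2/4 - 4*t^3/3) = (5/4 - 4*t^2) dt + (5*B_t/2) dB_t

Itô's formula for f(t, x): d f(t, B_t) = (f_t + (1/2) f_xx) dt + f_x dB_t. Compute partials of f(t, x) = -4*t^3/3 + 5*x^2/4:
  f_t(t,x)  = -4*t^2
  f_x(t,x)  = 5*x/2
  f_xx(t,x) = 5/2
Assemble drift = f_t + (1/2) f_xx = 5/4 - 4*t^2 and diffusion = f_x = 5*x/2. Substituting x = B_t:
  d(5*B_t^2/4 - 4*t^3/3) = (5/4 - 4*t^2) dt + (5*B_t/2) dB_t.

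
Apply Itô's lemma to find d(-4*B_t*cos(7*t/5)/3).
d(-4*B_t*cos(7*t/5)/3) = (28*B_t*sin(7*t/5)/15) dt + (-4*cos(7*t/5)/3) dB_t

Itô's formula for f(t, x): d f(t, B_t) = (f_t + (1/2) f_xx) dt + f_x dB_t. Compute partials of f(t, x) = -4*x*cos(7*t/5)/3:
  f_t(t,x)  = 28*x*sin(7*t/5)/15
  f_x(t,x)  = -4*cos(7*t/5)/3
  f_xx(t,x) = 0
Assemble drift = f_t + (1/2) f_xx = 28*x*sin(7*t/5)/15 and diffusion = f_x = -4*cos(7*t/5)/3. Substituting x = B_t:
  d(-4*B_t*cos(7*t/5)/3) = (28*B_t*sin(7*t/5)/15) dt + (-4*cos(7*t/5)/3) dB_t.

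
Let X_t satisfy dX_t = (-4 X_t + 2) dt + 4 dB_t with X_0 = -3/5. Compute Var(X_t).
Var(X_t) = 2 - 2*exp(-8*t)

The variance V(t) = Var(X_t) satisfies V'(t) = 2 a V(t) + c^2 with V(0) = 0 (drift coefficient is linear in X, diffusion is constant). With a = -4, c = 4, the solution is
  V(t) = (c^2 / (2 a)) * (exp(2 a t) - 1)
       = (4^2 / (2*(-4))) * (exp((-8) t) - 1)
       = 2 - 2*exp(-8*t).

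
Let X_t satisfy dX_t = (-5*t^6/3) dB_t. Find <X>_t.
<X>_t = 25*t^13/117

For an Itô process dX_t = a(t) dt + b(t) dB_t, the quadratic variation is <X>_t = int_0^t b(s)^2 ds (the drift term does not contribute). Here b(s) = -5*s^6/3, so
  b(s)^2 = 25*s^12/9.
Integrating from 0 to t:
  <X>_t = int_0^t (25*s^12/9) ds = 25*t^13/117.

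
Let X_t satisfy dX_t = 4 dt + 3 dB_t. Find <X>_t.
<X>_t = 9*t

For an Itô process dX_t = a(t) dt + b(t) dB_t, the quadratic variation is <X>_t = int_0^t b(s)^2 ds (the drift term does not contribute). Here b(s) = 3, so
  b(s)^2 = 9.
Integrating from 0 to t:
  <X>_t = int_0^t (9) ds = 9*t.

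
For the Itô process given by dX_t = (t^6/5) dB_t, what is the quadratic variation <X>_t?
<X>_t = t^13/325

For an Itô process dX_t = a(t) dt + b(t) dB_t, the quadratic variation is <X>_t = int_0^t b(s)^2 ds (the drift term does not contribute). Here b(s) = s^6/5, so
  b(s)^2 = s^12/25.
Integrating from 0 to t:
  <X>_t = int_0^t (s^12/25) ds = t^13/325.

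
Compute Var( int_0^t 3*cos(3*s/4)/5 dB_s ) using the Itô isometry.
Var = 9*t/50 + 3*sin(3*t/2)/25

The Itô integral of a deterministic integrand f(s) has mean 0 because each increment f(s) * (B_{s+ds} - B_s) has mean 0. By the Itô isometry:
  Var( int_0^t f(s) dB_s ) = E[ (int_0^t f(s) dB_s)^2 ] = int_0^t f(s)^2 ds.
Here f(s) = 3*cos(3*s/4)/5, so f(s)^2 = 9*cos(3*s/4)^2/25. Integrate:
  int_0^t (9*cos(3*s/4)^2/25) ds = 9*t/50 + 3*sin(3*t/2)/25.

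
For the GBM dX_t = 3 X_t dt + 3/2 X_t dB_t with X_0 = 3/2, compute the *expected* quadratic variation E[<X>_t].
E[<X>_t] = 27*exp(33*t/4)/44 - 27/44

<X>_t = int_0^t ((3/2) * X_s)^2 ds. Taking expectation inside the integral: E[<X>_t] = (3/2)^2 * int_0^t E[X_s^2] ds. For GBM, E[X_s^2] = x_0^2 * exp((2 mu + sigma^2) s). Integrating:
  E[<X>_t] = (3/2)^2 * (3/2)^2 * (exp((2*3 + (3/2)^2) t) - 1) / (2*3 + (3/2)^2)
           = (3/2)^2 * (3/2)^2 * (exp((33/4) t) - 1) / (33/4) = 27*exp(33*t/4)/44 - 27/44.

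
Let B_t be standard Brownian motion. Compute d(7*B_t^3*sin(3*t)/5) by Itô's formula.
d(7*B_t^3*sin(3*t)/5) = (21*B_t*(B_t^2*cos(3*t) + sin(3*t))/5) dt + (21*B_t^2*sin(3*t)/5) dB_t

Itô's formula for f(t, x): d f(t, B_t) = (f_t + (1/2) f_xx) dt + f_x dB_t. Compute partials of f(t, x) = 7*x^3*sin(3*t)/5:
  f_t(t,x)  = 21*x^3*cos(3*t)/5
  f_x(t,x)  = 21*x^2*sin(3*t)/5
  f_xx(t,x) = 42*x*sin(3*t)/5
Assemble drift = f_t + (1/2) f_xx = 21*x*(x^2*cos(3*t) + sin(3*t))/5 and diffusion = f_x = 21*x^2*sin(3*t)/5. Substituting x = B_t:
  d(7*B_t^3*sin(3*t)/5) = (21*B_t*(B_t^2*cos(3*t) + sin(3*t))/5) dt + (21*B_t^2*sin(3*t)/5) dB_t.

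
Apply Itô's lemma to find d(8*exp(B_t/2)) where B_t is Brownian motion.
d(8*exp(B_t/2)) = (exp(B_t/2)) dt + (4*exp(B_t/2)) dB_t

Itô's formula for f(B_t) gives d f(B_t) = f'(B_t) dB_t + (1/2) f''(B_t) dt. Compute derivatives of f(x) = 8*exp(x/2):
  f'(x)  = 4*exp(x/2)
  f''(x) = 2*exp(x/2)
Substitute x = B_t and multiply the f'' term by 1/2:
  drift     = (1/2) * (2*exp(x/2)) evaluated at B_t = exp(B_t/2)
  diffusion = (4*exp(x/2)) evaluated at B_t = 4*exp(B_t/2)
Therefore d(8*exp(B_t/2)) = (exp(B_t/2)) dt + (4*exp(B_t/2)) dB_t.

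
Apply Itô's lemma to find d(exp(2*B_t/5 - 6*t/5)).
d(exp(2*B_t/5 - 6*t/5)) = (-28*exp(2*B_t/5 - 6*t/5)/25) dt + (2*exp(2*B_t/5 - 6*t/5)/5) dB_t

Itô's formula for f(t, x): d f(t, B_t) = (f_t + (1/2) f_xx) dt + f_x dB_t. Compute partials of f(t, x) = exp(-6*t/5 + 2*x/5):
  f_t(t,x)  = -6*exp(-6*t/5 + 2*x/5)/5
  f_x(t,x)  = 2*exp(-6*t/5 + 2*x/5)/5
  f_xx(t,x) = 4*exp(-6*t/5 + 2*x/5)/25
Assemble drift = f_t + (1/2) f_xx = -28*exp(-6*t/5 + 2*x/5)/25 and diffusion = f_x = 2*exp(-6*t/5 + 2*x/5)/5. Substituting x = B_t:
  d(exp(2*B_t/5 - 6*t/5)) = (-28*exp(2*B_t/5 - 6*t/5)/25) dt + (2*exp(2*B_t/5 - 6*t/5)/5) dB_t.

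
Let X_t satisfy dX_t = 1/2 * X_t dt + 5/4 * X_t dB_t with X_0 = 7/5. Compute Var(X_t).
Var(X_t) = 49*(exp(25*t/16) - 1)*exp(t)/25

For GBM dX = mu X dt + sigma X dB with X_0 = x_0, apply Itô to Y = log X: dY = (mu - sigma^2/2) dt + sigma dB, so Y_t = log(x_0) + (mu - sigma^2/2) t + sigma B_t and hence X_t = x_0 * exp((mu - sigma^2/2) t + sigma B_t).
With mu = 1/2, sigma = 5/4, x_0 = 7/5, this gives:
  X_t = 7/5 * exp((-9/32) * t + (5/4) * B_t).
Since sigma*B_t ~ Normal(0, sigma^2 t), E[exp(sigma*B_t)] = exp(sigma^2 t / 2); so E[X_t] = x_0 * exp((mu - sigma^2/2) t) * exp(sigma^2 t / 2) = x_0 * exp(mu t) = 7*exp(t/2)/5.
Var(X_t) = E[X_t^2] - (E[X_t])^2 = x_0^2 * exp(2 mu t) * (exp(sigma^2 t) - 1) = 49*(exp(25*t/16) - 1)*exp(t)/25.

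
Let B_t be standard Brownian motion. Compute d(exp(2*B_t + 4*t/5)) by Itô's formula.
d(exp(2*B_t + 4*t/5)) = (14*exp(2*B_t + 4*t/5)/5) dt + (2*exp(2*B_t + 4*t/5)) dB_t

Itô's formula for f(t, x): d f(t, B_t) = (f_t + (1/2) f_xx) dt + f_x dB_t. Compute partials of f(t, x) = exp(4*t/5 + 2*x):
  f_t(t,x)  = 4*exp(4*t/5 + 2*x)/5
  f_x(t,x)  = 2*exp(4*t/5 + 2*x)
  f_xx(t,x) = 4*exp(4*t/5 + 2*x)
Assemble drift = f_t + (1/2) f_xx = 14*exp(4*t/5 + 2*x)/5 and diffusion = f_x = 2*exp(4*t/5 + 2*x). Substituting x = B_t:
  d(exp(2*B_t + 4*t/5)) = (14*exp(2*B_t + 4*t/5)/5) dt + (2*exp(2*B_t + 4*t/5)) dB_t.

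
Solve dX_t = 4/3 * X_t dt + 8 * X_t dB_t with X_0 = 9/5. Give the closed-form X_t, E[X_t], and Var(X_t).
X_t = 9/5 * exp((-92/3) t + (8) B_t); E[X_t] = 9*exp(4*t/3)/5; Var(X_t) = 81*(exp(64*t) - 1)*exp(8*t/3)/25

For GBM dX = mu X dt + sigma X dB with X_0 = x_0, apply Itô to Y = log X: dY = (mu - sigma^2/2) dt + sigma dB, so Y_t = log(x_0) + (mu - sigma^2/2) t + sigma B_t and hence X_t = x_0 * exp((mu - sigma^2/2) t + sigma B_t).
With mu = 4/3, sigma = 8, x_0 = 9/5, this gives:
  X_t = 9/5 * exp((-92/3) * t + (8) * B_t).
Since sigma*B_t ~ Normal(0, sigma^2 t), E[exp(sigma*B_t)] = exp(sigma^2 t / 2); so E[X_t] = x_0 * exp((mu - sigma^2/2) t) * exp(sigma^2 t / 2) = x_0 * exp(mu t) = 9*exp(4*t/3)/5.
Var(X_t) = E[X_t^2] - (E[X_t])^2 = x_0^2 * exp(2 mu t) * (exp(sigma^2 t) - 1) = 81*(exp(64*t) - 1)*exp(8*t/3)/25.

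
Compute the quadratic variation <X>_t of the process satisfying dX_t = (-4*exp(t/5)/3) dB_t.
<X>_t = 40*exp(2*t/5)/9 - 40/9

For an Itô process dX_t = a(t) dt + b(t) dB_t, the quadratic variation is <X>_t = int_0^t b(s)^2 ds (the drift term does not contribute). Here b(s) = -4*exp(s/5)/3, so
  b(s)^2 = 16*exp(2*s/5)/9.
Integrating from 0 to t:
  <X>_t = int_0^t (16*exp(2*s/5)/9) ds = 40*exp(2*t/5)/9 - 40/9.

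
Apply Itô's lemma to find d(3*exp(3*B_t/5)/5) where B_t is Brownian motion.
d(3*exp(3*B_t/5)/5) = (27*exp(3*B_t/5)/250) dt + (9*exp(3*B_t/5)/25) dB_t

Itô's formula for f(B_t) gives d f(B_t) = f'(B_t) dB_t + (1/2) f''(B_t) dt. Compute derivatives of f(x) = 3*exp(3*x/5)/5:
  f'(x)  = 9*exp(3*x/5)/25
  f''(x) = 27*exp(3*x/5)/125
Substitute x = B_t and multiply the f'' term by 1/2:
  drift     = (1/2) * (27*exp(3*x/5)/125) evaluated at B_t = 27*exp(3*B_t/5)/250
  diffusion = (9*exp(3*x/5)/25) evaluated at B_t = 9*exp(3*B_t/5)/25
Therefore d(3*exp(3*B_t/5)/5) = (27*exp(3*B_t/5)/250) dt + (9*exp(3*B_t/5)/25) dB_t.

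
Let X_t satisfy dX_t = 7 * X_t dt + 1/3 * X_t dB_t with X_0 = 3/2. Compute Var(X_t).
Var(X_t) = 9*(exp(t/9) - 1)*exp(14*t)/4

For GBM dX = mu X dt + sigma X dB with X_0 = x_0, apply Itô to Y = log X: dY = (mu - sigma^2/2) dt + sigma dB, so Y_t = log(x_0) + (mu - sigma^2/2) t + sigma B_t and hence X_t = x_0 * exp((mu - sigma^2/2) t + sigma B_t).
With mu = 7, sigma = 1/3, x_0 = 3/2, this gives:
  X_t = 3/2 * exp((125/18) * t + (1/3) * B_t).
Since sigma*B_t ~ Normal(0, sigma^2 t), E[exp(sigma*B_t)] = exp(sigma^2 t / 2); so E[X_t] = x_0 * exp((mu - sigma^2/2) t) * exp(sigma^2 t / 2) = x_0 * exp(mu t) = 3*exp(7*t)/2.
Var(X_t) = E[X_t^2] - (E[X_t])^2 = x_0^2 * exp(2 mu t) * (exp(sigma^2 t) - 1) = 9*(exp(t/9) - 1)*exp(14*t)/4.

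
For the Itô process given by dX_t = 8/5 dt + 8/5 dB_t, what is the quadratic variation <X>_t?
<X>_t = 64*t/25

For an Itô process dX_t = a(t) dt + b(t) dB_t, the quadratic variation is <X>_t = int_0^t b(s)^2 ds (the drift term does not contribute). Here b(s) = 8/5, so
  b(s)^2 = 64/25.
Integrating from 0 to t:
  <X>_t = int_0^t (64/25) ds = 64*t/25.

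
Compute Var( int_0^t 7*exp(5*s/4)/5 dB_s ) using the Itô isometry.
Var = 98*exp(5*t/2)/125 - 98/125

The Itô integral of a deterministic integrand f(s) has mean 0 because each increment f(s) * (B_{s+ds} - B_s) has mean 0. By the Itô isometry:
  Var( int_0^t f(s) dB_s ) = E[ (int_0^t f(s) dB_s)^2 ] = int_0^t f(s)^2 ds.
Here f(s) = 7*exp(5*s/4)/5, so f(s)^2 = 49*exp(5*s/2)/25. Integrate:
  int_0^t (49*exp(5*s/2)/25) ds = 98*exp(5*t/2)/125 - 98/125.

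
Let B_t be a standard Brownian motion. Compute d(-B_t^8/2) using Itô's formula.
d(-B_t^8/2) = (-14*B_t^6) dt + (-4*B_t^7) dB_t

Itô's formula for f(B_t) gives d f(B_t) = f'(B_t) dB_t + (1/2) f''(B_t) dt. Compute derivatives of f(x) = -x^8/2:
  f'(x)  = -4*x^7
  f''(x) = -28*x^6
Substitute x = B_t and multiply the f'' term by 1/2:
  drift     = (1/2) * (-28*x^6) evaluated at B_t = -14*B_t^6
  diffusion = (-4*x^7) evaluated at B_t = -4*B_t^7
Therefore d(-B_t^8/2) = (-14*B_t^6) dt + (-4*B_t^7) dB_t.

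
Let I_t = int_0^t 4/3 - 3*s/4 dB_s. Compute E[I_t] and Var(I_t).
E[I_t] = 0; Var(I_t) = t*(27*t^2 - 144*t + 256)/144

The Itô integral of a deterministic integrand f(s) has mean 0 because each increment f(s) * (B_{s+ds} - B_s) has mean 0. By the Itô isometry:
  Var( int_0^t f(s) dB_s ) = E[ (int_0^t f(s) dB_s)^2 ] = int_0^t f(s)^2 ds.
Here f(s) = 4/3 - 3*s/4, so f(s)^2 = (9*s - 16)^2/144. Integrate:
  int_0^t ((9*s - 16)^2/144) ds = t*(27*t^2 - 144*t + 256)/144.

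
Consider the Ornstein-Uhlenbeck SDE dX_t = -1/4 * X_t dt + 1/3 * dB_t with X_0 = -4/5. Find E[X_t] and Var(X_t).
E[X_t] = -4*exp(-t/4)/5; Var(X_t) = 2/9 - 2*exp(-t/2)/9

The OU SDE dX = -theta X dt + sigma dB admits the integrating factor exp(theta t): d(exp(theta t) X_t) = sigma exp(theta t) dB_t. Integrating from 0 to t:
  X_t = x_0 * exp(-theta t) + sigma * int_0^t exp(-theta (t-s)) dB_s.
The Itô integral has mean 0 and (by the Itô isometry) variance sigma^2 * int_0^t exp(-2 theta (t - s)) ds = sigma^2 * (1 - exp(-2 theta t)) / (2 theta).
With theta = 1/4, sigma = 1/3, x_0 = -4/5:
  E[X_t] = -4/5 * exp(-1/4 t) = -4*exp(-t/4)/5
  Var(X_t) = (1/3)^2 * (1 - exp(-2*1/4 t)) / (2 * 1/4) = 2/9 - 2*exp(-t/2)/9.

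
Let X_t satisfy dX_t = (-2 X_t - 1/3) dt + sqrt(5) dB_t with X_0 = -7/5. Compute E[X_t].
E[X_t] = -1/6 - 37*exp(-2*t)/30

Taking expectations and using E[dB_t] = 0, the mean m(t) = E[X_t] satisfies the ODE m'(t) = a m(t) + b with m(0) = x_0. With a = -2, b = -1/3, x_0 = -7/5, the solution is
  m(t) = x_0 * exp(a t) + (b/a) * (exp(a t) - 1)
       = (-7/5) * exp((-2) t) + ((-1/3)/(-2)) * (exp((-2) t) - 1)
       = -1/6 - 37*exp(-2*t)/30.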